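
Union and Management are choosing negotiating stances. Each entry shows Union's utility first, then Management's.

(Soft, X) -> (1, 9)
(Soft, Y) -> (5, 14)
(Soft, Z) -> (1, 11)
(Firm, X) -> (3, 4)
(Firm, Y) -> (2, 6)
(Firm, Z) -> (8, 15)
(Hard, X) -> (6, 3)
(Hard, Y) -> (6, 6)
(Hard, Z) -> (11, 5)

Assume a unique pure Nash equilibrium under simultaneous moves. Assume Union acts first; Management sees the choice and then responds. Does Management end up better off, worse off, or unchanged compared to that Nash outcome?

Backward induction with Union moving first.
- Soft: Management compares 9, 14, 11 and picks Y; Union would get 5.
- Firm: Management compares 4, 6, 15 and picks Z; Union would get 8.
- Hard: Management compares 3, 6, 5 and picks Y; Union would get 6.
Maximizing over 5, 8, 6, Union chooses Firm. Subgame-perfect outcome: (Firm, Z) with payoffs (8, 15).
Now find the simultaneous Nash equilibrium.
Union's best replies: X→Hard; Y→Hard; Z→Hard.
Management's best replies: Soft→Y; Firm→Z; Hard→Y.
Only (Hard, Y) has each player best-responding; Nash payoffs (6, 6).
Management earns 15 sequentially versus 6 at the Nash outcome: better off.

better off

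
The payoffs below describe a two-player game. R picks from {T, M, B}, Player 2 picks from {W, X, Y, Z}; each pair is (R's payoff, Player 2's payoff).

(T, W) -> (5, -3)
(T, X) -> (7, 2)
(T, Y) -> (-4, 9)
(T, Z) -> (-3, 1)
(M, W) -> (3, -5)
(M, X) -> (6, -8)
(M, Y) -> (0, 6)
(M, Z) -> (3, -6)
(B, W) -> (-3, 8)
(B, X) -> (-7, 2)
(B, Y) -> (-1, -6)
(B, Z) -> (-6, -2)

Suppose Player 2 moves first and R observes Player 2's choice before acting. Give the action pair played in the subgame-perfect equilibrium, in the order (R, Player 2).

(M, Y)

Backward induction with Player 2 moving first.
- W: R compares 5, 3, -3 and picks T; Player 2 would get -3.
- X: R compares 7, 6, -7 and picks T; Player 2 would get 2.
- Y: R compares -4, 0, -1 and picks M; Player 2 would get 6.
- Z: R compares -3, 3, -6 and picks M; Player 2 would get -6.
Maximizing over -3, 2, 6, -6, Player 2 chooses Y. Subgame-perfect outcome: (M, Y) with payoffs (0, 6).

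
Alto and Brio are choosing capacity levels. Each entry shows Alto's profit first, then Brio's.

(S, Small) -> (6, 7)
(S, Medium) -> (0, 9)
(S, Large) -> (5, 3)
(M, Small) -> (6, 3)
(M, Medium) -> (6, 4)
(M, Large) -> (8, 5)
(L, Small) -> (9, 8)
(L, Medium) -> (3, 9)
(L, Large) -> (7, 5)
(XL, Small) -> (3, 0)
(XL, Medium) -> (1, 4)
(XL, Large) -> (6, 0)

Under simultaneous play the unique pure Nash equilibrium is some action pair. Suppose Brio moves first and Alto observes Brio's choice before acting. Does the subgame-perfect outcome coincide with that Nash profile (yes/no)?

Work backward from Alto's decision.
- Small: BR = L, leader payoff 8.
- Medium: BR = M, leader payoff 4.
- Large: BR = M, leader payoff 5.
Among 8, 4, 5, the best is 8 at Small. Subgame-perfect outcome: (L, Small) with payoffs (9, 8).
For the simultaneous game, intersect best replies.
Alto's best replies: Small→L; Medium→M; Large→M.
Brio's best replies: S→Medium; M→Large; L→Medium; XL→Medium.
The unique mutual best reply is (M, Large), giving (8, 5).
Sequential outcome (L, Small) differs from the Nash profile (M, Large).

no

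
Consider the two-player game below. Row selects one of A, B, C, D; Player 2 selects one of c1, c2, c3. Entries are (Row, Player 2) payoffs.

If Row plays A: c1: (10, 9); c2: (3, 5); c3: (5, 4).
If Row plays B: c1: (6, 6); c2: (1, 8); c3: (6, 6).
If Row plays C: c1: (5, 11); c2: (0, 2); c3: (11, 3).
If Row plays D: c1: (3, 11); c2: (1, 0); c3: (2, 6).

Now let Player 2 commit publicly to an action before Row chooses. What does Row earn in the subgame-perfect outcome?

10

Work backward from Row's decision.
- c1: Row compares 10, 6, 5, 3 and picks A; Player 2 would get 9.
- c2: Row compares 3, 1, 0, 1 and picks A; Player 2 would get 5.
- c3: Row compares 5, 6, 11, 2 and picks C; Player 2 would get 3.
Player 2's induced payoffs are 9, 5, 3, so Player 2 commits to c1. Subgame-perfect outcome: (A, c1) with payoffs (10, 9).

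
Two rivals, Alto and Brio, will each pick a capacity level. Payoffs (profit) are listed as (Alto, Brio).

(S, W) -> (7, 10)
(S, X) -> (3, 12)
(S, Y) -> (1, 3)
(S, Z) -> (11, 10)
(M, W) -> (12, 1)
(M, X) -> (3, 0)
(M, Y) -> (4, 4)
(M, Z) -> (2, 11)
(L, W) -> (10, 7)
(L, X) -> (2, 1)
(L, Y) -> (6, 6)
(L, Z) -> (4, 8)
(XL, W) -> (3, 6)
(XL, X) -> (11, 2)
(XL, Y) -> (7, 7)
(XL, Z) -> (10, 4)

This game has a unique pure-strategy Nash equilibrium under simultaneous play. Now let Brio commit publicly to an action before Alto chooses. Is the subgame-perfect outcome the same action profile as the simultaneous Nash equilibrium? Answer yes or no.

no

Backward induction with Brio moving first.
- W → Alto plays M (best of 7, 12, 10, 3); Brio gets 1.
- X → Alto plays XL (best of 3, 3, 2, 11); Brio gets 2.
- Y → Alto plays XL (best of 1, 4, 6, 7); Brio gets 7.
- Z → Alto plays S (best of 11, 2, 4, 10); Brio gets 10.
Brio's induced payoffs are 1, 2, 7, 10, so Brio commits to Z. Subgame-perfect outcome: (S, Z) with payoffs (11, 10).
Now find the simultaneous Nash equilibrium.
Alto's best replies: W→M; X→XL; Y→XL; Z→S.
Brio's best replies: S→X; M→Z; L→Z; XL→Y.
Only (XL, Y) has each player best-responding; Nash payoffs (7, 7).
Sequential outcome (S, Z) differs from the Nash profile (XL, Y).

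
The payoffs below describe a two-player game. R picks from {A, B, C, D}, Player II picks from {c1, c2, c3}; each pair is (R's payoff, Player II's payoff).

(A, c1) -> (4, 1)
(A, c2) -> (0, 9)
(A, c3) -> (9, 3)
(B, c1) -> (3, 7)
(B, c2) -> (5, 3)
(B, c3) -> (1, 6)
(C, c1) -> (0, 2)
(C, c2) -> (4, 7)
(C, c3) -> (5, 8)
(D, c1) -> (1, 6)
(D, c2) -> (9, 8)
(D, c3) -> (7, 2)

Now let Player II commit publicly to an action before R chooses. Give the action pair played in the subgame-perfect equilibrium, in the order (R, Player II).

(D, c2)

Solve by backward induction (Player II leads).
- c1: BR = A, leader payoff 1.
- c2: BR = D, leader payoff 8.
- c3: BR = A, leader payoff 3.
Among 1, 8, 3, the best is 8 at c2. Subgame-perfect outcome: (D, c2) with payoffs (9, 8).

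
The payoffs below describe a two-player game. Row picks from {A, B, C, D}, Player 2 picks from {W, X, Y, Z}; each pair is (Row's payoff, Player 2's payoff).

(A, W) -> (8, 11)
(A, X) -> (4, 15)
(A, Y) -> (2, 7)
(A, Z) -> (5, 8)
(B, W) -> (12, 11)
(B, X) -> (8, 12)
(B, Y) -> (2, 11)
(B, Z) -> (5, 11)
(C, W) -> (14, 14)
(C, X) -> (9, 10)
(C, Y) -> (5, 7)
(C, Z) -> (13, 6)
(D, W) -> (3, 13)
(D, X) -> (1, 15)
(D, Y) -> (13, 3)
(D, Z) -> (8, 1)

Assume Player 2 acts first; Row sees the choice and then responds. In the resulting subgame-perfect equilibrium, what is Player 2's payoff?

14

Backward induction with Player 2 moving first.
- W: BR = C, leader payoff 14.
- X: BR = C, leader payoff 10.
- Y: BR = D, leader payoff 3.
- Z: BR = C, leader payoff 6.
Among 14, 10, 3, 6, the best is 14 at W. Subgame-perfect outcome: (C, W) with payoffs (14, 14).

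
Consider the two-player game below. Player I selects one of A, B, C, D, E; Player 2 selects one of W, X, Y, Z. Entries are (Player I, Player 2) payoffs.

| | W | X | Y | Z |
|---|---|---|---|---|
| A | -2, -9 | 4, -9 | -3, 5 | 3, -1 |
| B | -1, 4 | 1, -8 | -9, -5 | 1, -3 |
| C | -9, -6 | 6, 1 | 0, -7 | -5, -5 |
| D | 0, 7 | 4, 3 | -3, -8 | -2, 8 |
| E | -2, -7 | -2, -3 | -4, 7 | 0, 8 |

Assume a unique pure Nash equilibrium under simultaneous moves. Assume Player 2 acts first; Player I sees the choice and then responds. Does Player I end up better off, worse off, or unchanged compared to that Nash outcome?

worse off

Player I best-responds to each possible Player 2 move:
- W: Player I compares -2, -1, -9, 0, -2 and picks D; Player 2 would get 7.
- X: Player I compares 4, 1, 6, 4, -2 and picks C; Player 2 would get 1.
- Y: Player I compares -3, -9, 0, -3, -4 and picks C; Player 2 would get -7.
- Z: Player I compares 3, 1, -5, -2, 0 and picks A; Player 2 would get -1.
Maximizing over 7, 1, -7, -1, Player 2 chooses W. Subgame-perfect outcome: (D, W) with payoffs (0, 7).
For the simultaneous game, intersect best replies.
Player I's best replies: W→D; X→C; Y→C; Z→A.
Player 2's best replies: A→Y; B→W; C→X; D→Z; E→Z.
Only (C, X) has each player best-responding; Nash payoffs (6, 1).
Player I earns 0 sequentially versus 6 at the Nash outcome: worse off.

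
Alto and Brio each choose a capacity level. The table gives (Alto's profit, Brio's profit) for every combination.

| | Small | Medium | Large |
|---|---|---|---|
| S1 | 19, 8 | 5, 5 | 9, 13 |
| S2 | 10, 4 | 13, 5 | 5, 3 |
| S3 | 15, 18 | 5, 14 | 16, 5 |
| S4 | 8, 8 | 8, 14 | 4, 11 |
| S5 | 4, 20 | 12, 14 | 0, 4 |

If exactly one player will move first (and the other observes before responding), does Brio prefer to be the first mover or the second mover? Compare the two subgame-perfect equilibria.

second

If Alto leads: Brio's best replies are S1→Large, S2→Medium, S3→Small, S4→Medium, S5→Small; Alto's induced payoffs 9, 13, 15, 8, 4; outcome (S3, Small), payoffs (15, 18).
If Brio leads: Alto's best replies are Small→S1, Medium→S2, Large→S3; Brio's induced payoffs 8, 5, 5; outcome (S1, Small), payoffs (19, 8).
Brio gets 8 moving first and 18 moving second, so Brio prefers to move second.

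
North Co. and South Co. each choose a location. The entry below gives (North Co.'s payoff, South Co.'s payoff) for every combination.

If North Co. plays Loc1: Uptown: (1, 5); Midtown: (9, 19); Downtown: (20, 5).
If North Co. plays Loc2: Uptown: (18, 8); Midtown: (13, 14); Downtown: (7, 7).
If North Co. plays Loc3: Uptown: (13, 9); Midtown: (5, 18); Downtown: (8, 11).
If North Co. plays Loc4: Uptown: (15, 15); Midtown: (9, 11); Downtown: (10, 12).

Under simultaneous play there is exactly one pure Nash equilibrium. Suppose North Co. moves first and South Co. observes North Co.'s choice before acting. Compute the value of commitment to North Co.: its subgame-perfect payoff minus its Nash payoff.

Backward induction with North Co. moving first.
- Loc1: South Co. compares 5, 19, 5 and picks Midtown; North Co. would get 9.
- Loc2: South Co. compares 8, 14, 7 and picks Midtown; North Co. would get 13.
- Loc3: South Co. compares 9, 18, 11 and picks Midtown; North Co. would get 5.
- Loc4: South Co. compares 15, 11, 12 and picks Uptown; North Co. would get 15.
North Co.'s induced payoffs are 9, 13, 5, 15, so North Co. commits to Loc4. Subgame-perfect outcome: (Loc4, Uptown) with payoffs (15, 15).
Under simultaneous play:
North Co.'s best replies: Uptown→Loc2; Midtown→Loc2; Downtown→Loc1.
South Co.'s best replies: Loc1→Midtown; Loc2→Midtown; Loc3→Midtown; Loc4→Uptown.
The unique mutual best reply is (Loc2, Midtown), giving (13, 14).
North Co.'s commitment gain: 15 − 13 = 2.

2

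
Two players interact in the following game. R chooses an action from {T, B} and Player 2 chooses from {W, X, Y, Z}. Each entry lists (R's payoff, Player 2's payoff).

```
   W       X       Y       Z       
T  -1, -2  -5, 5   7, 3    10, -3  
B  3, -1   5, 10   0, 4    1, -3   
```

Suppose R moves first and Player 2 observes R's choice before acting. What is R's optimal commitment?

Player 2 best-responds to each possible R move:
- T: Player 2 compares -2, 5, 3, -3 and picks X; R would get -5.
- B: Player 2 compares -1, 10, 4, -3 and picks X; R would get 5.
R's induced payoffs are -5, 5, so R commits to B. Subgame-perfect outcome: (B, X) with payoffs (5, 10).

B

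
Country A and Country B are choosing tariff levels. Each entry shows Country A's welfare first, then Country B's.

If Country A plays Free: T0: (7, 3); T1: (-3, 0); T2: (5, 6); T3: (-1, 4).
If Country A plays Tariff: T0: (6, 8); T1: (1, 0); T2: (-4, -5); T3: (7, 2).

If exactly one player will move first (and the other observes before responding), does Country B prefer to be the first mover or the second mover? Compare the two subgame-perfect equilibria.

second

If Country A leads: Country B's best replies are Free→T2, Tariff→T0; Country A's induced payoffs 5, 6; outcome (Tariff, T0), payoffs (6, 8).
If Country B leads: Country A's best replies are T0→Free, T1→Tariff, T2→Free, T3→Tariff; Country B's induced payoffs 3, 0, 6, 2; outcome (Free, T2), payoffs (5, 6).
Country B gets 6 moving first and 8 moving second, so Country B prefers to move second.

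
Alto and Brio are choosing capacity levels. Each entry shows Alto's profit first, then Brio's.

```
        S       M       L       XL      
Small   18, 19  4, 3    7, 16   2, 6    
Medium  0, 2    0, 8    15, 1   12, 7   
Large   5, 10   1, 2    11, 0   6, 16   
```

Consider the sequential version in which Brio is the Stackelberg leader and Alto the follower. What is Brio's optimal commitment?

Alto best-responds to each possible Brio move:
- S → Alto plays Small (best of 18, 0, 5); Brio gets 19.
- M → Alto plays Small (best of 4, 0, 1); Brio gets 3.
- L → Alto plays Medium (best of 7, 15, 11); Brio gets 1.
- XL → Alto plays Medium (best of 2, 12, 6); Brio gets 7.
Among 19, 3, 1, 7, the best is 19 at S. Subgame-perfect outcome: (Small, S) with payoffs (18, 19).

S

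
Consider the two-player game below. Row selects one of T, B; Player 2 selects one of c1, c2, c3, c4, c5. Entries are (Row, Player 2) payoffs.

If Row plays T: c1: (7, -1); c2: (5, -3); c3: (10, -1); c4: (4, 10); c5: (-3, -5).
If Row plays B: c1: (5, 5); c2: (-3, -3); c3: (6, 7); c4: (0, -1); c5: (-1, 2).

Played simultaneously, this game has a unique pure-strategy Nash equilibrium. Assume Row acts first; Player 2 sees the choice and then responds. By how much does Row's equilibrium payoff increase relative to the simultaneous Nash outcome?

Work backward from Player 2's decision.
- T → Player 2 plays c4 (best of -1, -3, -1, 10, -5); Row gets 4.
- B → Player 2 plays c3 (best of 5, -3, 7, -1, 2); Row gets 6.
Among 4, 6, the best is 6 at B. Subgame-perfect outcome: (B, c3) with payoffs (6, 7).
For the simultaneous game, intersect best replies.
Row's best replies: c1→T; c2→T; c3→T; c4→T; c5→B.
Player 2's best replies: T→c4; B→c3.
Only (T, c4) has each player best-responding; Nash payoffs (4, 10).
Row's commitment gain: 6 − 4 = 2.

2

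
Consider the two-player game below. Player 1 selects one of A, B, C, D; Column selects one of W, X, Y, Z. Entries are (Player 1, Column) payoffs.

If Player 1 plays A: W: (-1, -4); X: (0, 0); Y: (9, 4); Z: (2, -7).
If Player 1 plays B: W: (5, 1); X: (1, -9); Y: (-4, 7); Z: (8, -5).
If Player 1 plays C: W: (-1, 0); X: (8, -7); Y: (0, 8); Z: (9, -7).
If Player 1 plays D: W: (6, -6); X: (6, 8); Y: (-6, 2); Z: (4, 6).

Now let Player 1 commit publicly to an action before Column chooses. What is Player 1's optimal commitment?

A

Column best-responds to each possible Player 1 move:
- A → Column plays Y (best of -4, 0, 4, -7); Player 1 gets 9.
- B → Column plays Y (best of 1, -9, 7, -5); Player 1 gets -4.
- C → Column plays Y (best of 0, -7, 8, -7); Player 1 gets 0.
- D → Column plays X (best of -6, 8, 2, 6); Player 1 gets 6.
Player 1's induced payoffs are 9, -4, 0, 6, so Player 1 commits to A. Subgame-perfect outcome: (A, Y) with payoffs (9, 4).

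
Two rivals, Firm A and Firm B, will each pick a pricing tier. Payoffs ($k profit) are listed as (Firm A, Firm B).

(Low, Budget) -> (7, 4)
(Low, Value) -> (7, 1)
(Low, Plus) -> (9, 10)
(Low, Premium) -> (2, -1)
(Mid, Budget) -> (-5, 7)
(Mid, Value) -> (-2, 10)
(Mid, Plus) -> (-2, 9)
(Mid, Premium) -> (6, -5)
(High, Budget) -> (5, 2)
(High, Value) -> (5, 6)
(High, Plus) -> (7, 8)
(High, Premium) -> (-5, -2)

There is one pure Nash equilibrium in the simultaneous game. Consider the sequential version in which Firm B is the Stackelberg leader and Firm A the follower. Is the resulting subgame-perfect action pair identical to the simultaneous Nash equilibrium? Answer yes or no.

Backward induction with Firm B moving first.
- Budget: Firm A compares 7, -5, 5 and picks Low; Firm B would get 4.
- Value: Firm A compares 7, -2, 5 and picks Low; Firm B would get 1.
- Plus: Firm A compares 9, -2, 7 and picks Low; Firm B would get 10.
- Premium: Firm A compares 2, 6, -5 and picks Mid; Firm B would get -5.
Maximizing over 4, 1, 10, -5, Firm B chooses Plus. Subgame-perfect outcome: (Low, Plus) with payoffs (9, 10).
Now find the simultaneous Nash equilibrium.
Firm A's best replies: Budget→Low; Value→Low; Plus→Low; Premium→Mid.
Firm B's best replies: Low→Plus; Mid→Value; High→Plus.
Only (Low, Plus) has each player best-responding; Nash payoffs (9, 10).
Sequential outcome (Low, Plus) coincides with the Nash profile (Low, Plus).

yes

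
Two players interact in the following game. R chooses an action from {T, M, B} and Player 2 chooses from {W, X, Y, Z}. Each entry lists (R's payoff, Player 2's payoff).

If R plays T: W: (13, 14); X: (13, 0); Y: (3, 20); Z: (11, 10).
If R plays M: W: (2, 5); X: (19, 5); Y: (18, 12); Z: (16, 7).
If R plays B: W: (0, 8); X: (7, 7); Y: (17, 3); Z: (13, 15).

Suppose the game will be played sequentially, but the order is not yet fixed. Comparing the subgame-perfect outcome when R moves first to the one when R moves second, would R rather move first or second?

first

If R leads: Player 2's best replies are T→Y, M→Y, B→Z; R's induced payoffs 3, 18, 13; outcome (M, Y), payoffs (18, 12).
If Player 2 leads: R's best replies are W→T, X→M, Y→M, Z→M; Player 2's induced payoffs 14, 5, 12, 7; outcome (T, W), payoffs (13, 14).
R gets 18 moving first and 13 moving second, so R prefers to move first.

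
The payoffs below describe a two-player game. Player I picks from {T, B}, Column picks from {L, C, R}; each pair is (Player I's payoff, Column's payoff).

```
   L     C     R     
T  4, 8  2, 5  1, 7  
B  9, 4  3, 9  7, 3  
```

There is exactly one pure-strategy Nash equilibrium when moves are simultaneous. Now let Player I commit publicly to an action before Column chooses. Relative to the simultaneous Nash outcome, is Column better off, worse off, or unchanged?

Backward induction with Player I moving first.
- T → Column plays L (best of 8, 5, 7); Player I gets 4.
- B → Column plays C (best of 4, 9, 3); Player I gets 3.
Maximizing over 4, 3, Player I chooses T. Subgame-perfect outcome: (T, L) with payoffs (4, 8).
Under simultaneous play:
Player I's best replies: L→B; C→B; R→B.
Column's best replies: T→L; B→C.
The unique mutual best reply is (B, C), giving (3, 9).
Column earns 8 sequentially versus 9 at the Nash outcome: worse off.

worse off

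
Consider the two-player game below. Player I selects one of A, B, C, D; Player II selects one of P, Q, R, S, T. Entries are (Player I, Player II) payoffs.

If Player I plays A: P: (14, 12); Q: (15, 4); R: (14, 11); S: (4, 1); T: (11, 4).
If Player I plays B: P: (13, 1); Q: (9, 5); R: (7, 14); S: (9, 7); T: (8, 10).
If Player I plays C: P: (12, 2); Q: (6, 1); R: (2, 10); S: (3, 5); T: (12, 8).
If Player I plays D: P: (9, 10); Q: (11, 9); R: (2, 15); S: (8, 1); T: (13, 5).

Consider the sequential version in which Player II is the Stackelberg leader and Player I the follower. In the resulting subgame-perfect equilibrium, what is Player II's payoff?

12

Solve by backward induction (Player II leads).
- P → Player I plays A (best of 14, 13, 12, 9); Player II gets 12.
- Q → Player I plays A (best of 15, 9, 6, 11); Player II gets 4.
- R → Player I plays A (best of 14, 7, 2, 2); Player II gets 11.
- S → Player I plays B (best of 4, 9, 3, 8); Player II gets 7.
- T → Player I plays D (best of 11, 8, 12, 13); Player II gets 5.
Player II's induced payoffs are 12, 4, 11, 7, 5, so Player II commits to P. Subgame-perfect outcome: (A, P) with payoffs (14, 12).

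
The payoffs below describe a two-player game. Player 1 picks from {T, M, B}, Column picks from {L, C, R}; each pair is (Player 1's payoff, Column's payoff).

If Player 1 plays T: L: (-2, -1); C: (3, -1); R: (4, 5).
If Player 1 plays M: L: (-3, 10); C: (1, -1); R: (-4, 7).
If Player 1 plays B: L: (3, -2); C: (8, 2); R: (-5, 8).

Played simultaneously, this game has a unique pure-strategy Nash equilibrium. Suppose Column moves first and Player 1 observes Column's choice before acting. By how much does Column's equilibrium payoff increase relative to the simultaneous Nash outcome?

Player 1 best-responds to each possible Column move:
- L: Player 1 compares -2, -3, 3 and picks B; Column would get -2.
- C: Player 1 compares 3, 1, 8 and picks B; Column would get 2.
- R: Player 1 compares 4, -4, -5 and picks T; Column would get 5.
Among -2, 2, 5, the best is 5 at R. Subgame-perfect outcome: (T, R) with payoffs (4, 5).
Now find the simultaneous Nash equilibrium.
Player 1's best replies: L→B; C→B; R→T.
Column's best replies: T→R; M→L; B→R.
The unique mutual best reply is (T, R), giving (4, 5).
Column's commitment gain: 5 − 5 = 0.

0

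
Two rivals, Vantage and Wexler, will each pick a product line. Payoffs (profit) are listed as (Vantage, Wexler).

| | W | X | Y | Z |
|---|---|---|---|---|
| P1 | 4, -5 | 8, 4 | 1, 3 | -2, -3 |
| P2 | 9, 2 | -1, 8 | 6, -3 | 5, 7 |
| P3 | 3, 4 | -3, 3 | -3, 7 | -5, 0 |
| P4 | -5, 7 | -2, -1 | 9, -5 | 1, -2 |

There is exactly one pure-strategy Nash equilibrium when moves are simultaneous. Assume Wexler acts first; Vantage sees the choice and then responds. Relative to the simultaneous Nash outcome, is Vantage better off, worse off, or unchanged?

Vantage best-responds to each possible Wexler move:
- W: BR = P2, leader payoff 2.
- X: BR = P1, leader payoff 4.
- Y: BR = P4, leader payoff -5.
- Z: BR = P2, leader payoff 7.
Maximizing over 2, 4, -5, 7, Wexler chooses Z. Subgame-perfect outcome: (P2, Z) with payoffs (5, 7).
Under simultaneous play:
Vantage's best replies: W→P2; X→P1; Y→P4; Z→P2.
Wexler's best replies: P1→X; P2→X; P3→Y; P4→W.
The unique mutual best reply is (P1, X), giving (8, 4).
Vantage earns 5 sequentially versus 8 at the Nash outcome: worse off.

worse off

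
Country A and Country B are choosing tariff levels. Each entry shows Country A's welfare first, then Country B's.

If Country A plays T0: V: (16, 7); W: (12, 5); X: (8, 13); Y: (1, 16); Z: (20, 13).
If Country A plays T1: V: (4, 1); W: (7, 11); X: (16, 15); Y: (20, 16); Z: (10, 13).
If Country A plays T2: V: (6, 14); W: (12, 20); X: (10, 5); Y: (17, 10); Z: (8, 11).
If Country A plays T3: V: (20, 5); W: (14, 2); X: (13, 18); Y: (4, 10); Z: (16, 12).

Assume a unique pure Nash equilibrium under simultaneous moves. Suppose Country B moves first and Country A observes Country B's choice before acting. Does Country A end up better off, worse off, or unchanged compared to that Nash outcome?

Country A best-responds to each possible Country B move:
- V: Country A compares 16, 4, 6, 20 and picks T3; Country B would get 5.
- W: Country A compares 12, 7, 12, 14 and picks T3; Country B would get 2.
- X: Country A compares 8, 16, 10, 13 and picks T1; Country B would get 15.
- Y: Country A compares 1, 20, 17, 4 and picks T1; Country B would get 16.
- Z: Country A compares 20, 10, 8, 16 and picks T0; Country B would get 13.
Country B's induced payoffs are 5, 2, 15, 16, 13, so Country B commits to Y. Subgame-perfect outcome: (T1, Y) with payoffs (20, 16).
For the simultaneous game, intersect best replies.
Country A's best replies: V→T3; W→T3; X→T1; Y→T1; Z→T0.
Country B's best replies: T0→Y; T1→Y; T2→W; T3→X.
Only (T1, Y) has each player best-responding; Nash payoffs (20, 16).
Country A earns 20 sequentially versus 20 at the Nash outcome: unchanged.

unchanged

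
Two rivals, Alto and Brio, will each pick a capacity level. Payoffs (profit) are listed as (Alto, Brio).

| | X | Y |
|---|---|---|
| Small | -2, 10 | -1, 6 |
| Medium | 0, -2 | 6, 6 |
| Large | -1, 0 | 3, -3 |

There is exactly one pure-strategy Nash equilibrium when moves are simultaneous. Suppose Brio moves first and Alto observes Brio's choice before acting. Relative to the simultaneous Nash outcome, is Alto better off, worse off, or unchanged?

unchanged

Alto best-responds to each possible Brio move:
- X: BR = Medium, leader payoff -2.
- Y: BR = Medium, leader payoff 6.
Maximizing over -2, 6, Brio chooses Y. Subgame-perfect outcome: (Medium, Y) with payoffs (6, 6).
For the simultaneous game, intersect best replies.
Alto's best replies: X→Medium; Y→Medium.
Brio's best replies: Small→X; Medium→Y; Large→X.
Only (Medium, Y) has each player best-responding; Nash payoffs (6, 6).
Alto earns 6 sequentially versus 6 at the Nash outcome: unchanged.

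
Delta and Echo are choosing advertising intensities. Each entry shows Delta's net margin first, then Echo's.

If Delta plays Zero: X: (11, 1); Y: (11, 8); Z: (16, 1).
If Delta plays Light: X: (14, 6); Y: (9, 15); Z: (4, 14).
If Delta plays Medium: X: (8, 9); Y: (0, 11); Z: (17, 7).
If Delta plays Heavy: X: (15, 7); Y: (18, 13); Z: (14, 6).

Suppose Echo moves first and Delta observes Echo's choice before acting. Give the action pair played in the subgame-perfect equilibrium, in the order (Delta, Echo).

(Heavy, Y)

Work backward from Delta's decision.
- X → Delta plays Heavy (best of 11, 14, 8, 15); Echo gets 7.
- Y → Delta plays Heavy (best of 11, 9, 0, 18); Echo gets 13.
- Z → Delta plays Medium (best of 16, 4, 17, 14); Echo gets 7.
Echo's induced payoffs are 7, 13, 7, so Echo commits to Y. Subgame-perfect outcome: (Heavy, Y) with payoffs (18, 13).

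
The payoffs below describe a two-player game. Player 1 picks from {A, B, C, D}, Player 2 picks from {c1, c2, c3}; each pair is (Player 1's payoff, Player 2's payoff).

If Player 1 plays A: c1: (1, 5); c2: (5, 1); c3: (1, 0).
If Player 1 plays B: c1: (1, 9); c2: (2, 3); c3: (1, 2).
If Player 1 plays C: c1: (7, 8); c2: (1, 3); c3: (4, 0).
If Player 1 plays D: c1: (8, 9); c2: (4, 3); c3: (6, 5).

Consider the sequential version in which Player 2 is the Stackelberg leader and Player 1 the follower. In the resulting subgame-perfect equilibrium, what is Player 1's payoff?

8

Player 1 best-responds to each possible Player 2 move:
- c1: Player 1 compares 1, 1, 7, 8 and picks D; Player 2 would get 9.
- c2: Player 1 compares 5, 2, 1, 4 and picks A; Player 2 would get 1.
- c3: Player 1 compares 1, 1, 4, 6 and picks D; Player 2 would get 5.
Maximizing over 9, 1, 5, Player 2 chooses c1. Subgame-perfect outcome: (D, c1) with payoffs (8, 9).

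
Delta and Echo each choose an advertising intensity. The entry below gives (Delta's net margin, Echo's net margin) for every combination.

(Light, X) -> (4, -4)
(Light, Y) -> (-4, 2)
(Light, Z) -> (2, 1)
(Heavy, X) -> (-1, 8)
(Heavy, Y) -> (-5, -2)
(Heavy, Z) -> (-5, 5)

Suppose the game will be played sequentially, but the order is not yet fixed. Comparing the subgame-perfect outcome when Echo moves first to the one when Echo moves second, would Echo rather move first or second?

second

If Delta leads: Echo's best replies are Light→Y, Heavy→X; Delta's induced payoffs -4, -1; outcome (Heavy, X), payoffs (-1, 8).
If Echo leads: Delta's best replies are X→Light, Y→Light, Z→Light; Echo's induced payoffs -4, 2, 1; outcome (Light, Y), payoffs (-4, 2).
Echo gets 2 moving first and 8 moving second, so Echo prefers to move second.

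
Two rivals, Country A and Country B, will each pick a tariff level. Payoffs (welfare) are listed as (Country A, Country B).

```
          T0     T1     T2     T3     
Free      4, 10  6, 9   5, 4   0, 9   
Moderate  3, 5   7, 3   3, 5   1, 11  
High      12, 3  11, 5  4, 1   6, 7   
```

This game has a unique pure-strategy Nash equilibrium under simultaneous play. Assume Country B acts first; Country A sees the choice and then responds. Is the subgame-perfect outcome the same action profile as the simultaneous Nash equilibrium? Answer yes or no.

Solve by backward induction (Country B leads).
- T0: BR = High, leader payoff 3.
- T1: BR = High, leader payoff 5.
- T2: BR = Free, leader payoff 4.
- T3: BR = High, leader payoff 7.
Country B's induced payoffs are 3, 5, 4, 7, so Country B commits to T3. Subgame-perfect outcome: (High, T3) with payoffs (6, 7).
Under simultaneous play:
Country A's best replies: T0→High; T1→High; T2→Free; T3→High.
Country B's best replies: Free→T0; Moderate→T3; High→T3.
The unique mutual best reply is (High, T3), giving (6, 7).
Sequential outcome (High, T3) coincides with the Nash profile (High, T3).

yes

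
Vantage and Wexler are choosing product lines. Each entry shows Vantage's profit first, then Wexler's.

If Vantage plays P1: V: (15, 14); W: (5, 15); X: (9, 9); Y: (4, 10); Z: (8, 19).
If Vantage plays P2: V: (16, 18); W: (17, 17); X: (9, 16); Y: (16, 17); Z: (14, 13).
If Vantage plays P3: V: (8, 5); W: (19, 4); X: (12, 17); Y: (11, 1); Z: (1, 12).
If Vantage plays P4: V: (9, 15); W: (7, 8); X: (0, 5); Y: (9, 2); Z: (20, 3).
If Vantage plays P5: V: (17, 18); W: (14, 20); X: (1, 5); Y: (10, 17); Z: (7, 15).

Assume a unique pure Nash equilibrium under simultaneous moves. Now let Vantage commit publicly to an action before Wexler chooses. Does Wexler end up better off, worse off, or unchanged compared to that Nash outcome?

better off

Work backward from Wexler's decision.
- P1: BR = Z, leader payoff 8.
- P2: BR = V, leader payoff 16.
- P3: BR = X, leader payoff 12.
- P4: BR = V, leader payoff 9.
- P5: BR = W, leader payoff 14.
Vantage's induced payoffs are 8, 16, 12, 9, 14, so Vantage commits to P2. Subgame-perfect outcome: (P2, V) with payoffs (16, 18).
Now find the simultaneous Nash equilibrium.
Vantage's best replies: V→P5; W→P3; X→P3; Y→P2; Z→P4.
Wexler's best replies: P1→Z; P2→V; P3→X; P4→V; P5→W.
The unique mutual best reply is (P3, X), giving (12, 17).
Wexler earns 18 sequentially versus 17 at the Nash outcome: better off.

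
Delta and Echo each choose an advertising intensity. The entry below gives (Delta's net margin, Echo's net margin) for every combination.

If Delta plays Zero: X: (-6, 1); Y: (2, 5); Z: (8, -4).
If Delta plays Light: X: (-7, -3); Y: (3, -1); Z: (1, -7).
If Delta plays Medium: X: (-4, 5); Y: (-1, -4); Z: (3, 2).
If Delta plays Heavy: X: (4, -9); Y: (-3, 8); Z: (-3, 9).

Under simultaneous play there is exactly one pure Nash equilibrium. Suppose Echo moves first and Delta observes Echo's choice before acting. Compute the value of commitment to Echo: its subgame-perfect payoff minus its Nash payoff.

Backward induction with Echo moving first.
- X: Delta compares -6, -7, -4, 4 and picks Heavy; Echo would get -9.
- Y: Delta compares 2, 3, -1, -3 and picks Light; Echo would get -1.
- Z: Delta compares 8, 1, 3, -3 and picks Zero; Echo would get -4.
Among -9, -1, -4, the best is -1 at Y. Subgame-perfect outcome: (Light, Y) with payoffs (3, -1).
For the simultaneous game, intersect best replies.
Delta's best replies: X→Heavy; Y→Light; Z→Zero.
Echo's best replies: Zero→Y; Light→Y; Medium→X; Heavy→Z.
Only (Light, Y) has each player best-responding; Nash payoffs (3, -1).
Echo's commitment gain: -1 − -1 = 0.

0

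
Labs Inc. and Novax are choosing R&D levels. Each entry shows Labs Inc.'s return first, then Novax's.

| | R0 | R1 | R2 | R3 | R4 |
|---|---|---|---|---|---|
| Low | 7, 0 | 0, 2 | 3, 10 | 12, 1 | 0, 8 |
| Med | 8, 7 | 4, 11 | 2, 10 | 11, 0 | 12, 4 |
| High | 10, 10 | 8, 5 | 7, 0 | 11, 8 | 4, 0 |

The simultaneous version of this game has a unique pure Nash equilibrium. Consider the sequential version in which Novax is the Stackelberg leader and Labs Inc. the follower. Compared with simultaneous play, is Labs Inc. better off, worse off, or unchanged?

unchanged

Backward induction with Novax moving first.
- R0: BR = High, leader payoff 10.
- R1: BR = High, leader payoff 5.
- R2: BR = High, leader payoff 0.
- R3: BR = Low, leader payoff 1.
- R4: BR = Med, leader payoff 4.
Among 10, 5, 0, 1, 4, the best is 10 at R0. Subgame-perfect outcome: (High, R0) with payoffs (10, 10).
For the simultaneous game, intersect best replies.
Labs Inc.'s best replies: R0→High; R1→High; R2→High; R3→Low; R4→Med.
Novax's best replies: Low→R2; Med→R1; High→R0.
Only (High, R0) has each player best-responding; Nash payoffs (10, 10).
Labs Inc. earns 10 sequentially versus 10 at the Nash outcome: unchanged.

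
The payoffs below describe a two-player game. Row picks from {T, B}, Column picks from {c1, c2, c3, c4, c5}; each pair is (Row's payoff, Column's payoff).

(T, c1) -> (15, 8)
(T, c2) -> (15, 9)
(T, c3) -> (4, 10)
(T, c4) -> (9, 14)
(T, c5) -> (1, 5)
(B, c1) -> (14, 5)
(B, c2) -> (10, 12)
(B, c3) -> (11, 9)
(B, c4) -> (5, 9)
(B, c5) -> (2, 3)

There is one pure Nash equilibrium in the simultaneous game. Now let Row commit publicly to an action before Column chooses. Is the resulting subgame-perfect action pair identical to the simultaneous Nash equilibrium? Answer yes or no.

no

Work backward from Column's decision.
- T: BR = c4, leader payoff 9.
- B: BR = c2, leader payoff 10.
Among 9, 10, the best is 10 at B. Subgame-perfect outcome: (B, c2) with payoffs (10, 12).
Under simultaneous play:
Row's best replies: c1→T; c2→T; c3→B; c4→T; c5→B.
Column's best replies: T→c4; B→c2.
The unique mutual best reply is (T, c4), giving (9, 14).
Sequential outcome (B, c2) differs from the Nash profile (T, c4).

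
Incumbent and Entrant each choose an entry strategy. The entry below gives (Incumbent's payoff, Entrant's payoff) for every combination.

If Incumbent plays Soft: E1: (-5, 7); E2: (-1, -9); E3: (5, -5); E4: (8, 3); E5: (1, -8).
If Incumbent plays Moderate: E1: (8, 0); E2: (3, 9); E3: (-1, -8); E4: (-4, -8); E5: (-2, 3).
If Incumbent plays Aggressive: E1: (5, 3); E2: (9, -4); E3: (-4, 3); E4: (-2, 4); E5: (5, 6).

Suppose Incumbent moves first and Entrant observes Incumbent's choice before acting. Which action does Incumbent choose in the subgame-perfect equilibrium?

Solve by backward induction (Incumbent leads).
- Soft: Entrant compares 7, -9, -5, 3, -8 and picks E1; Incumbent would get -5.
- Moderate: Entrant compares 0, 9, -8, -8, 3 and picks E2; Incumbent would get 3.
- Aggressive: Entrant compares 3, -4, 3, 4, 6 and picks E5; Incumbent would get 5.
Incumbent's induced payoffs are -5, 3, 5, so Incumbent commits to Aggressive. Subgame-perfect outcome: (Aggressive, E5) with payoffs (5, 6).

Aggressive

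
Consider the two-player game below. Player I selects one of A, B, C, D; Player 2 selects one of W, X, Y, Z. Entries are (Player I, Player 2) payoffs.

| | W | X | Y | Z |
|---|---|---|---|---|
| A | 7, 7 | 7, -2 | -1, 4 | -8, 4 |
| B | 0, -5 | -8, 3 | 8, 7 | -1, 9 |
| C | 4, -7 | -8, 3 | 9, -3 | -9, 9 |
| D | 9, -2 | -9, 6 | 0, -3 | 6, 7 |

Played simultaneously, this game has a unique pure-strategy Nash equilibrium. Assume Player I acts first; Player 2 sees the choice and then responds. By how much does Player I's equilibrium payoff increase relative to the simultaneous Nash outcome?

1

Backward induction with Player I moving first.
- A: BR = W, leader payoff 7.
- B: BR = Z, leader payoff -1.
- C: BR = Z, leader payoff -9.
- D: BR = Z, leader payoff 6.
Player I's induced payoffs are 7, -1, -9, 6, so Player I commits to A. Subgame-perfect outcome: (A, W) with payoffs (7, 7).
For the simultaneous game, intersect best replies.
Player I's best replies: W→D; X→A; Y→C; Z→D.
Player 2's best replies: A→W; B→Z; C→Z; D→Z.
The unique mutual best reply is (D, Z), giving (6, 7).
Player I's commitment gain: 7 − 6 = 1.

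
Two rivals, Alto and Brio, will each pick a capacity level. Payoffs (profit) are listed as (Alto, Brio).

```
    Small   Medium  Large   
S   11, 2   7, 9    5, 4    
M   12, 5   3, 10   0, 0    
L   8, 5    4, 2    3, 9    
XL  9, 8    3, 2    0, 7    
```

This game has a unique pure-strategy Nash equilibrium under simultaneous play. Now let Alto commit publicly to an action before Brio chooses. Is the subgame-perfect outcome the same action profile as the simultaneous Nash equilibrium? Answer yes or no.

no

Work backward from Brio's decision.
- S → Brio plays Medium (best of 2, 9, 4); Alto gets 7.
- M → Brio plays Medium (best of 5, 10, 0); Alto gets 3.
- L → Brio plays Large (best of 5, 2, 9); Alto gets 3.
- XL → Brio plays Small (best of 8, 2, 7); Alto gets 9.
Alto's induced payoffs are 7, 3, 3, 9, so Alto commits to XL. Subgame-perfect outcome: (XL, Small) with payoffs (9, 8).
Now find the simultaneous Nash equilibrium.
Alto's best replies: Small→M; Medium→S; Large→S.
Brio's best replies: S→Medium; M→Medium; L→Large; XL→Small.
Only (S, Medium) has each player best-responding; Nash payoffs (7, 9).
Sequential outcome (XL, Small) differs from the Nash profile (S, Medium).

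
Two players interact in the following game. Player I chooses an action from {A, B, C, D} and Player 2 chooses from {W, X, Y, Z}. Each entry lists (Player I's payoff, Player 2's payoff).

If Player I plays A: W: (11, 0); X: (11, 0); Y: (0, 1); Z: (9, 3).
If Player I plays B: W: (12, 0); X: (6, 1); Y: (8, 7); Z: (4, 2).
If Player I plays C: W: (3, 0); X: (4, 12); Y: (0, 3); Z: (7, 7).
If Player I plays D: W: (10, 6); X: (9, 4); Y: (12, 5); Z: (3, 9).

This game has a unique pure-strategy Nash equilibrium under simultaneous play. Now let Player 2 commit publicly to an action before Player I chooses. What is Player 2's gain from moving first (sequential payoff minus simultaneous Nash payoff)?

2

Backward induction with Player 2 moving first.
- W: Player I compares 11, 12, 3, 10 and picks B; Player 2 would get 0.
- X: Player I compares 11, 6, 4, 9 and picks A; Player 2 would get 0.
- Y: Player I compares 0, 8, 0, 12 and picks D; Player 2 would get 5.
- Z: Player I compares 9, 4, 7, 3 and picks A; Player 2 would get 3.
Among 0, 0, 5, 3, the best is 5 at Y. Subgame-perfect outcome: (D, Y) with payoffs (12, 5).
For the simultaneous game, intersect best replies.
Player I's best replies: W→B; X→A; Y→D; Z→A.
Player 2's best replies: A→Z; B→Y; C→X; D→Z.
Only (A, Z) has each player best-responding; Nash payoffs (9, 3).
Player 2's commitment gain: 5 − 3 = 2.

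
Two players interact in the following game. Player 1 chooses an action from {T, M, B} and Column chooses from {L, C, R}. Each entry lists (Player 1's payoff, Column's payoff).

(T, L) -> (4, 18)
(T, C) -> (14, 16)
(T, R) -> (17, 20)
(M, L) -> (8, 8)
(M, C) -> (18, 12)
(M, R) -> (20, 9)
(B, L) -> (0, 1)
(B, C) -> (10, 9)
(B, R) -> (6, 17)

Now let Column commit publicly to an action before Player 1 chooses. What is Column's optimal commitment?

Backward induction with Column moving first.
- L: BR = M, leader payoff 8.
- C: BR = M, leader payoff 12.
- R: BR = M, leader payoff 9.
Maximizing over 8, 12, 9, Column chooses C. Subgame-perfect outcome: (M, C) with payoffs (18, 12).

C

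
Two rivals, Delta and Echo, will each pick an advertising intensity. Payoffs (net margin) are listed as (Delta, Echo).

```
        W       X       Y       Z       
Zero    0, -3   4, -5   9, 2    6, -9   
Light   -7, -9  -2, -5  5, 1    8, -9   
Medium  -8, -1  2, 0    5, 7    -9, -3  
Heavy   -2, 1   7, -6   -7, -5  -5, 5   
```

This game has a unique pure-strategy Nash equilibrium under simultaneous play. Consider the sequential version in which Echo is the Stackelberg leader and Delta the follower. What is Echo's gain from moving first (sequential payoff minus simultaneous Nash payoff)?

0

Solve by backward induction (Echo leads).
- W → Delta plays Zero (best of 0, -7, -8, -2); Echo gets -3.
- X → Delta plays Heavy (best of 4, -2, 2, 7); Echo gets -6.
- Y → Delta plays Zero (best of 9, 5, 5, -7); Echo gets 2.
- Z → Delta plays Light (best of 6, 8, -9, -5); Echo gets -9.
Echo's induced payoffs are -3, -6, 2, -9, so Echo commits to Y. Subgame-perfect outcome: (Zero, Y) with payoffs (9, 2).
Under simultaneous play:
Delta's best replies: W→Zero; X→Heavy; Y→Zero; Z→Light.
Echo's best replies: Zero→Y; Light→Y; Medium→Y; Heavy→Z.
Only (Zero, Y) has each player best-responding; Nash payoffs (9, 2).
Echo's commitment gain: 2 − 2 = 0.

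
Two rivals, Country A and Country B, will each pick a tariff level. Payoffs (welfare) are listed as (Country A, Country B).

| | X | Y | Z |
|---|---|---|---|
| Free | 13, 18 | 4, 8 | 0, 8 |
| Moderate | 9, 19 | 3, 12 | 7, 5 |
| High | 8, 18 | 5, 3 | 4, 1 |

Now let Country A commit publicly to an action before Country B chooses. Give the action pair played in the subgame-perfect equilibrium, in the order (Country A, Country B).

Backward induction with Country A moving first.
- Free: Country B compares 18, 8, 8 and picks X; Country A would get 13.
- Moderate: Country B compares 19, 12, 5 and picks X; Country A would get 9.
- High: Country B compares 18, 3, 1 and picks X; Country A would get 8.
Maximizing over 13, 9, 8, Country A chooses Free. Subgame-perfect outcome: (Free, X) with payoffs (13, 18).

(Free, X)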